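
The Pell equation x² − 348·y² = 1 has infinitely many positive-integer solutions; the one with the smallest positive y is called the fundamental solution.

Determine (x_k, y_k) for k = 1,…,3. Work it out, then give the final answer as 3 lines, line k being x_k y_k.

[18; 1,1,1,8,1,1,1,36] for √348; ℓ=8 ⇒ convergent index 7
a_0=18:  p_0=18·1+0=18,  q_0=18·0+1=1
…
a_2=1:  p_2=1·19+18=37,  q_2=1·1+1=2
a_3=1:  p_3=1·37+19=56,  q_3=1·2+1=3
…
a_6=1:  p_6=1·541+485=1026,  q_6=1·29+26=55
a_7=1:  p_7=1·1026+541=1567,  q_7=1·55+29=84
fundamental: x₁=1567, y₁=84  (since 2455489 − 348·7056 = 1)
n=2: (1567,84)∘(1567,84) = (1567·1567+348·84·84, 1567·84+84·1567) = (4910977,263256)
n=3: (4910977,263256)∘(1567,84) = (1567·4910977+348·84·263256, 1567·263256+84·4910977) = (15391000351,825044220)

1567 84
4910977 263256
15391000351 825044220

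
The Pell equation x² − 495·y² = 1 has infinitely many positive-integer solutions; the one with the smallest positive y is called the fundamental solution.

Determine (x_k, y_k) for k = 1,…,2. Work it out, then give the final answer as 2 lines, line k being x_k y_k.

89 4
15841 712

[22; 4,44] for √495; ℓ=2 ⇒ convergent index 1
a_0=22:  p_0=22·1+0=22,  q_0=22·0+1=1
a_1=4:  p_1=4·22+1=89,  q_1=4·1+0=4
fundamental: x₁=89, y₁=4  (since 7921 − 495·16 = 1)
(89+4√495)^2 = 15841 + 712√495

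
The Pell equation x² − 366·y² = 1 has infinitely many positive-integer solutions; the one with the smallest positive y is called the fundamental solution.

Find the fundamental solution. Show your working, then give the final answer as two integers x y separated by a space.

907925 47458

√366 = [19; 7,1,1,1,2,12,2,1,1,1,7,38, …], period ℓ=12 (even) → k=11
i=0: a=19 ⇒ p=19, q=1
i=1: a=7 ⇒ p=134, q=7
i=2: a=1 ⇒ p=153, q=8
i=3: a=1 ⇒ p=287, q=15
i=4: a=1 ⇒ p=440, q=23
i=5: a=2 ⇒ p=1167, q=61
i=6: a=12 ⇒ p=14444, q=755
i=7: a=2 ⇒ p=30055, q=1571
…
i=9: a=1 ⇒ p=74554, q=3897
i=10: a=1 ⇒ p=119053, q=6223
i=11: a=7 ⇒ p=907925, q=47458
(x₁, y₁) = (907925, 47458);  907925² − 366·47458² = 1 ✓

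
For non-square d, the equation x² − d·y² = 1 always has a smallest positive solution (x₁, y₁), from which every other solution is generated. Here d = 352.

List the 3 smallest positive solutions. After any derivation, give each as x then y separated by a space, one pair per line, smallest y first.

77617 4137
12048797377 642203058
1870383011943601 99691749501435

√352 = [18; 1,3,5,9,5,3,1,36, …], period ℓ=8 (even) → k=7
k=0  a_k=18  p_k/q_k = 18/1
k=1  a_k=1  p_k/q_k = 19/1
…
k=3  a_k=5  p_k/q_k = 394/21
k=4  a_k=9  p_k/q_k = 3621/193
k=5  a_k=5  p_k/q_k = 18499/986
k=6  a_k=3  p_k/q_k = 59118/3151
k=7  a_k=1  p_k/q_k = 77617/4137
(x₁, y₁) = (77617, 4137);  77617² − 352·4137² = 1 ✓
n=2: (77617,4137)∘(77617,4137) = (77617·77617+352·4137·4137, 77617·4137+4137·77617) = (12048797377,642203058)
n=3: (12048797377,642203058)∘(77617,4137) = (77617·12048797377+352·4137·642203058, 77617·642203058+4137·12048797377) = (1870383011943601,99691749501435)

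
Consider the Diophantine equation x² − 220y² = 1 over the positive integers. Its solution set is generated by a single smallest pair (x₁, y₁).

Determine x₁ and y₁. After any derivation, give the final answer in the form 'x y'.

89 6

√220 → a₀=14, period (1,4,1,28); ℓ=4 even so k=3
step 0: (14, 1)  from 14·(1,0) + (0,1)
step 1: (15, 1)  from 1·(14,1) + (1,0)
step 2: (74, 5)  from 4·(15,1) + (14,1)
step 3: (89, 6)  from 1·(74,5) + (15,1)
→ (89, 6).  Check: 89²=7921, 220·6²=7920, difference 1.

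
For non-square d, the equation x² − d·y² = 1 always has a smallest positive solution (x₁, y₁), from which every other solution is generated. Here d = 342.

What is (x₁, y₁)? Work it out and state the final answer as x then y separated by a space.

√342 = [18; 2,36, …], period ℓ=2 (even) → k=1
a_0=18:  p_0=18·1+0=18,  q_0=18·0+1=1
a_1=2:  p_1=2·18+1=37,  q_1=2·1+0=2
fundamental: x₁=37, y₁=2  (since 1369 − 342·4 = 1)

37 2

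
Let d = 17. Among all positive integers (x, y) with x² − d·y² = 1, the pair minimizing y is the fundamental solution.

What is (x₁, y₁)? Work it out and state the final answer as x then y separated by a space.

√17 = [4; 8, …], period ℓ=1 (odd) → k=1
a_0=4:  p_0=4·1+0=4,  q_0=4·0+1=1
a_1=8:  p_1=8·4+1=33,  q_1=8·1+0=8
fundamental: x₁=33, y₁=8  (since 1089 − 17·64 = 1)

33 8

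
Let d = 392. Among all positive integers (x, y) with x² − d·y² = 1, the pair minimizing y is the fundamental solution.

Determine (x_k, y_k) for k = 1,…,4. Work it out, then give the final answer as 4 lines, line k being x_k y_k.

99 5
19601 990
3880899 196015
768398401 38809980

[19; 1,3,1,38] for √392; ℓ=4 ⇒ convergent index 3
k=0  a_k=19  p_k/q_k = 19/1
k=1  a_k=1  p_k/q_k = 20/1
k=2  a_k=3  p_k/q_k = 79/4
k=3  a_k=1  p_k/q_k = 99/5
(x₁, y₁) = (99, 5);  99² − 392·5² = 1 ✓
(x_2, y_2) = (99·99 + 392·5·5, 99·5 + 5·99) = (19601, 990)
(x_3, y_3) = (99·19601 + 392·5·990, 99·990 + 5·19601) = (3880899, 196015)
(x_4, y_4) = (99·3880899 + 392·5·196015, 99·196015 + 5·3880899) = (768398401, 38809980)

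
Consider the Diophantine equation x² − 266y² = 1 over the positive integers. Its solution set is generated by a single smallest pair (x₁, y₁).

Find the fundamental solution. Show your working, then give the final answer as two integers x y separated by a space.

685 42

d=266: √d = [16; 3,4,3,32] (ℓ=4, even), read p_3/q_3
step 0: (16, 1)  from 16·(1,0) + (0,1)
…
step 2: (212, 13)  from 4·(49,3) + (16,1)
step 3: (685, 42)  from 3·(212,13) + (49,3)
fundamental: x₁=685, y₁=42  (since 469225 − 266·1764 = 1)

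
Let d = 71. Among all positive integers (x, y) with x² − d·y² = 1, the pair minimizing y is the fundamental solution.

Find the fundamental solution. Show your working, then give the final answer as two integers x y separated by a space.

√71 = [8; 2,2,1,7,1,2,2,16, …], period ℓ=8 (even) → k=7
i=0: a=8 ⇒ p=8, q=1
i=1: a=2 ⇒ p=17, q=2
i=2: a=2 ⇒ p=42, q=5
i=3: a=1 ⇒ p=59, q=7
…
i=5: a=1 ⇒ p=514, q=61
i=6: a=2 ⇒ p=1483, q=176
i=7: a=2 ⇒ p=3480, q=413
→ (3480, 413).  Check: 3480²=12110400, 71·413²=12110399, difference 1.

3480 413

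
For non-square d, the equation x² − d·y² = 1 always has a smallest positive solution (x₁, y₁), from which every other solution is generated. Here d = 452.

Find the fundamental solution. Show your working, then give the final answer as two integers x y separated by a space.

1204353 56648

√452 = [21; 3,1,5,3,10,3,5,1,3,42, …], period ℓ=10 (even) → k=9
a_0=21:  p_0=21·1+0=21,  q_0=21·0+1=1
a_1=3:  p_1=3·21+1=64,  q_1=3·1+0=3
…
a_3=5:  p_3=5·85+64=489,  q_3=5·4+3=23
…
a_7=5:  p_7=5·49579+16009=263904,  q_7=5·2332+753=12413
a_8=1:  p_8=1·263904+49579=313483,  q_8=1·12413+2332=14745
a_9=3:  p_9=3·313483+263904=1204353,  q_9=3·14745+12413=56648
fundamental: x₁=1204353, y₁=56648  (since 1450466148609 − 452·3208995904 = 1)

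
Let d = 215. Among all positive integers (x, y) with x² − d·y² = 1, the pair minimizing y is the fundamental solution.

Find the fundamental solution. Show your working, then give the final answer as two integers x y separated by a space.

44 3

√215 = [14; 1,1,1,28, …], period ℓ=4 (even) → k=3
a_0=14:  p_0=14·1+0=14,  q_0=14·0+1=1
a_1=1:  p_1=1·14+1=15,  q_1=1·1+0=1
a_2=1:  p_2=1·15+14=29,  q_2=1·1+1=2
a_3=1:  p_3=1·29+15=44,  q_3=1·2+1=3
fundamental: x₁=44, y₁=3  (since 1936 − 215·9 = 1)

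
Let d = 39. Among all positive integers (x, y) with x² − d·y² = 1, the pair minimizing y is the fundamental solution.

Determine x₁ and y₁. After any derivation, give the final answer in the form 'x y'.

[6; 4,12] for √39; ℓ=2 ⇒ convergent index 1
step 0: (6, 1)  from 6·(1,0) + (0,1)
step 1: (25, 4)  from 4·(6,1) + (1,0)
→ (25, 4).  Check: 25²=625, 39·4²=624, difference 1.

25 4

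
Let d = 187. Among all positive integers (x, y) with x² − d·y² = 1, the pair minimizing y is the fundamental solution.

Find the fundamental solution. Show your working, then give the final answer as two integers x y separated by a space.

[13; 1,2,13,2,1,26] for √187; ℓ=6 ⇒ convergent index 5
a_0=13:  p_0=13·1+0=13,  q_0=13·0+1=1
a_1=1:  p_1=1·13+1=14,  q_1=1·1+0=1
…
a_4=2:  p_4=2·547+41=1135,  q_4=2·40+3=83
a_5=1:  p_5=1·1135+547=1682,  q_5=1·83+40=123
fundamental: x₁=1682, y₁=123  (since 2829124 − 187·15129 = 1)

1682 123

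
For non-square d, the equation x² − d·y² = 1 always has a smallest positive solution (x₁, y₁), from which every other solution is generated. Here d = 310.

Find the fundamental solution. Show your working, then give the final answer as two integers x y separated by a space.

848719 48204

d=310: √d = [17; 1,1,1,1,5,…,1,1,34] (ℓ=16, even), read p_15/q_15
k=0  a_k=17  p_k/q_k = 17/1
…
k=2  a_k=1  p_k/q_k = 35/2
…
k=4  a_k=1  p_k/q_k = 88/5
k=5  a_k=5  p_k/q_k = 493/28
k=6  a_k=3  p_k/q_k = 1567/89
k=7  a_k=1  p_k/q_k = 2060/117
…
k=12  a_k=1  p_k/q_k = 181315/10298
…
k=14  a_k=1  p_k/q_k = 515017/29251
k=15  a_k=1  p_k/q_k = 848719/48204
fundamental: x₁=848719, y₁=48204  (since 720323940961 − 310·2323625616 = 1)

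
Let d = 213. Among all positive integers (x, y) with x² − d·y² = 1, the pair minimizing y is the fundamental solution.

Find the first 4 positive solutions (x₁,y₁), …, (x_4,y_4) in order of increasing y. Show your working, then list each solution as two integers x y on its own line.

194399 13320
75581942401 5178789360
29386108041429599 2013502945575960
11425260034216163289601 782845918228863306720

√213 → a₀=14, period (1,1,2,6,1,8,1,6,2,1,1,28); ℓ=12 even so k=11
k=0  a_k=14  p_k/q_k = 14/1
…
k=2  a_k=1  p_k/q_k = 29/2
k=3  a_k=2  p_k/q_k = 73/5
…
k=5  a_k=1  p_k/q_k = 540/37
…
k=7  a_k=1  p_k/q_k = 5327/365
k=8  a_k=6  p_k/q_k = 36749/2518
k=9  a_k=2  p_k/q_k = 78825/5401
k=10  a_k=1  p_k/q_k = 115574/7919
k=11  a_k=1  p_k/q_k = 194399/13320
fundamental: x₁=194399, y₁=13320  (since 37790971201 − 213·177422400 = 1)
(194399+13320√213)^2 = 75581942401 + 5178789360√213
(194399+13320√213)^3 = 29386108041429599 + 2013502945575960√213
(194399+13320√213)^4 = 11425260034216163289601 + 782845918228863306720√213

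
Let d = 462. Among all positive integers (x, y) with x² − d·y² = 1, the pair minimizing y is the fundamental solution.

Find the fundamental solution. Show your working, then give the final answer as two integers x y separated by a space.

d=462: √d = [21; 2,42] (ℓ=2, even), read p_1/q_1
i=0: a=21 ⇒ p=21, q=1
i=1: a=2 ⇒ p=43, q=2
fundamental: x₁=43, y₁=2  (since 1849 − 462·4 = 1)

43 2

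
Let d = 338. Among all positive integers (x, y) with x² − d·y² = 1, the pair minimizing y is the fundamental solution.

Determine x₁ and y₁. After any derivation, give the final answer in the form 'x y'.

114243 6214

√338 → a₀=18, period (2,1,1,2,36); ℓ=5 odd so k=9
a_0=18:  p_0=18·1+0=18,  q_0=18·0+1=1
a_1=2:  p_1=2·18+1=37,  q_1=2·1+0=2
a_2=1:  p_2=1·37+18=55,  q_2=1·2+1=3
a_3=1:  p_3=1·55+37=92,  q_3=1·3+2=5
…
a_5=36:  p_5=36·239+92=8696,  q_5=36·13+5=473
…
a_7=1:  p_7=1·17631+8696=26327,  q_7=1·959+473=1432
a_8=1:  p_8=1·26327+17631=43958,  q_8=1·1432+959=2391
a_9=2:  p_9=2·43958+26327=114243,  q_9=2·2391+1432=6214
fundamental: x₁=114243, y₁=6214  (since 13051463049 − 338·38613796 = 1)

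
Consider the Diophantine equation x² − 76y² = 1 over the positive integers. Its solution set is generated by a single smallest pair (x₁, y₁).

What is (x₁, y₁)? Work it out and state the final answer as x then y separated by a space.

√76 = [8; 1,2,1,1,5,4,5,1,1,2,1,16, …], period ℓ=12 (even) → k=11
a_0=8:  p_0=8·1+0=8,  q_0=8·0+1=1
…
a_4=1:  p_4=1·35+26=61,  q_4=1·4+3=7
a_5=5:  p_5=5·61+35=340,  q_5=5·7+4=39
a_6=4:  p_6=4·340+61=1421,  q_6=4·39+7=163
…
a_8=1:  p_8=1·7445+1421=8866,  q_8=1·854+163=1017
a_9=1:  p_9=1·8866+7445=16311,  q_9=1·1017+854=1871
a_10=2:  p_10=2·16311+8866=41488,  q_10=2·1871+1017=4759
a_11=1:  p_11=1·41488+16311=57799,  q_11=1·4759+1871=6630
fundamental: x₁=57799, y₁=6630  (since 3340724401 − 76·43956900 = 1)

57799 6630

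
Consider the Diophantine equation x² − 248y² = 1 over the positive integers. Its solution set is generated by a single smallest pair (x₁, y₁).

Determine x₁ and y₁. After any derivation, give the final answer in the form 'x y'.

63 4

√248 → a₀=15, period (1,2,1,30); ℓ=4 even so k=3
i=0: a=15 ⇒ p=15, q=1
i=1: a=1 ⇒ p=16, q=1
i=2: a=2 ⇒ p=47, q=3
i=3: a=1 ⇒ p=63, q=4
fundamental: x₁=63, y₁=4  (since 3969 − 248·16 = 1)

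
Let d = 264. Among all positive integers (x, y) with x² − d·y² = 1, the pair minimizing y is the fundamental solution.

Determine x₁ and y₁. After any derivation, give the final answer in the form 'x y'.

√264 → a₀=16, period (4,32); ℓ=2 even so k=1
i=0: a=16 ⇒ p=16, q=1
i=1: a=4 ⇒ p=65, q=4
→ (65, 4).  Check: 65²=4225, 264·4²=4224, difference 1.

65 4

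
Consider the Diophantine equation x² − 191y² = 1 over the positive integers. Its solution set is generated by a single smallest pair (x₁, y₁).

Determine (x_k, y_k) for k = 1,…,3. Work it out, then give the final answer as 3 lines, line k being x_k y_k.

8994000 650783
161784071999999 11706284604000
2910171887135973018000 210572647456751349217

d=191: √d = [13; 1,4,1,1,3,…,4,1,26] (ℓ=16, even), read p_15/q_15
k=0  a_k=13  p_k/q_k = 13/1
k=1  a_k=1  p_k/q_k = 14/1
k=2  a_k=4  p_k/q_k = 69/5
k=3  a_k=1  p_k/q_k = 83/6
…
k=6  a_k=2  p_k/q_k = 1230/89
…
k=8  a_k=13  p_k/q_k = 40217/2910
k=9  a_k=2  p_k/q_k = 83433/6037
…
k=11  a_k=3  p_k/q_k = 704682/50989
…
k=13  a_k=1  p_k/q_k = 1616447/116962
k=14  a_k=4  p_k/q_k = 7377553/533821
k=15  a_k=1  p_k/q_k = 8994000/650783
(x₁, y₁) = (8994000, 650783);  8994000² − 191·650783² = 1 ✓
k=2:  x_2 = 8994000·8994000+191·650783·650783 = 161784071999999,  y_2 = 8994000·650783+650783·8994000 = 11706284604000
k=3:  x_3 = 8994000·161784071999999+191·650783·11706284604000 = 2910171887135973018000,  y_3 = 8994000·11706284604000+650783·161784071999999 = 210572647456751349217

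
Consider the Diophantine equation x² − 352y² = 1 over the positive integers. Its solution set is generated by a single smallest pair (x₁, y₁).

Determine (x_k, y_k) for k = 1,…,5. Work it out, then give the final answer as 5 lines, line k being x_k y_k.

77617 4137
12048797377 642203058
1870383011943601 99691749501435
290347036464004160257 15475549041463557732
45071731856582838801391537 2402331379802862171467853

√352 → a₀=18, period (1,3,5,9,5,3,1,36); ℓ=8 even so k=7
step 0: (18, 1)  from 18·(1,0) + (0,1)
…
step 3: (394, 21)  from 5·(75,4) + (19,1)
…
step 6: (59118, 3151)  from 3·(18499,986) + (3621,193)
step 7: (77617, 4137)  from 1·(59118,3151) + (18499,986)
→ (77617, 4137).  Check: 77617²=6024398689, 352·4137²=6024398688, difference 1.
(77617+4137√352)^2 = 12048797377 + 642203058√352
(77617+4137√352)^3 = 1870383011943601 + 99691749501435√352
(77617+4137√352)^4 = 290347036464004160257 + 15475549041463557732√352
(77617+4137√352)^5 = 45071731856582838801391537 + 2402331379802862171467853√352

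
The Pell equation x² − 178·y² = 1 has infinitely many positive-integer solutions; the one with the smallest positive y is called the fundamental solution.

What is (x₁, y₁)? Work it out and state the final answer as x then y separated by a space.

1601 120

√178 = [13; 2,1,12,1,2,26, …], period ℓ=6 (even) → k=5
a_0=13:  p_0=13·1+0=13,  q_0=13·0+1=1
…
a_2=1:  p_2=1·27+13=40,  q_2=1·2+1=3
…
a_4=1:  p_4=1·507+40=547,  q_4=1·38+3=41
a_5=2:  p_5=2·547+507=1601,  q_5=2·41+38=120
(x₁, y₁) = (1601, 120);  1601² − 178·120² = 1 ✓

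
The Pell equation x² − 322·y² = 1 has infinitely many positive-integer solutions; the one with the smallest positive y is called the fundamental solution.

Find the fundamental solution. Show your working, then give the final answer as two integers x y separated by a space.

323 18

[17; 1,16,1,34] for √322; ℓ=4 ⇒ convergent index 3
a_0=17:  p_0=17·1+0=17,  q_0=17·0+1=1
a_1=1:  p_1=1·17+1=18,  q_1=1·1+0=1
a_2=16:  p_2=16·18+17=305,  q_2=16·1+1=17
a_3=1:  p_3=1·305+18=323,  q_3=1·17+1=18
(x₁, y₁) = (323, 18);  323² − 322·18² = 1 ✓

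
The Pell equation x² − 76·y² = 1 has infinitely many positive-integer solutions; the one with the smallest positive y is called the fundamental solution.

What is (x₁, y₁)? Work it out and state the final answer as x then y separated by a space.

√76 → a₀=8, period (1,2,1,1,5,4,5,1,1,2,1,16); ℓ=12 even so k=11
a_0=8:  p_0=8·1+0=8,  q_0=8·0+1=1
a_1=1:  p_1=1·8+1=9,  q_1=1·1+0=1
…
a_3=1:  p_3=1·26+9=35,  q_3=1·3+1=4
…
a_5=5:  p_5=5·61+35=340,  q_5=5·7+4=39
…
a_7=5:  p_7=5·1421+340=7445,  q_7=5·163+39=854
a_8=1:  p_8=1·7445+1421=8866,  q_8=1·854+163=1017
a_9=1:  p_9=1·8866+7445=16311,  q_9=1·1017+854=1871
a_10=2:  p_10=2·16311+8866=41488,  q_10=2·1871+1017=4759
a_11=1:  p_11=1·41488+16311=57799,  q_11=1·4759+1871=6630
→ (57799, 6630).  Check: 57799²=3340724401, 76·6630²=3340724400, difference 1.

57799 6630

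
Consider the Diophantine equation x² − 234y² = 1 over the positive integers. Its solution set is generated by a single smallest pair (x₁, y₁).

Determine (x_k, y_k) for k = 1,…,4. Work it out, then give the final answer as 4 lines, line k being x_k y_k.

5201 340
54100801 3536680
562756526801 36788545020
5853793337683201 382674441761360

d=234: √d = [15; 3,2,1,2,1,2,3,30] (ℓ=8, even), read p_7/q_7
i=0: a=15 ⇒ p=15, q=1
i=1: a=3 ⇒ p=46, q=3
…
i=3: a=1 ⇒ p=153, q=10
i=4: a=2 ⇒ p=413, q=27
i=5: a=1 ⇒ p=566, q=37
i=6: a=2 ⇒ p=1545, q=101
i=7: a=3 ⇒ p=5201, q=340
→ (5201, 340).  Check: 5201²=27050401, 234·340²=27050400, difference 1.
(5201+340√234)^2 = 54100801 + 3536680√234
(5201+340√234)^3 = 562756526801 + 36788545020√234
(5201+340√234)^4 = 5853793337683201 + 382674441761360√234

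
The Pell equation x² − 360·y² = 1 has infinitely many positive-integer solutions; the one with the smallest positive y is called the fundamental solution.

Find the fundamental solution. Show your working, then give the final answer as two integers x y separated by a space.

d=360: √d = [18; 1,36] (ℓ=2, even), read p_1/q_1
a_0=18:  p_0=18·1+0=18,  q_0=18·0+1=1
a_1=1:  p_1=1·18+1=19,  q_1=1·1+0=1
fundamental: x₁=19, y₁=1  (since 361 − 360·1 = 1)

19 1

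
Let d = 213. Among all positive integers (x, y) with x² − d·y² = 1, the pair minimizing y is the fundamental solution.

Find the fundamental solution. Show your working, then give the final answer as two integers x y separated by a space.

194399 13320

√213 → a₀=14, period (1,1,2,6,1,8,1,6,2,1,1,28); ℓ=12 even so k=11
step 0: (14, 1)  from 14·(1,0) + (0,1)
…
step 2: (29, 2)  from 1·(15,1) + (14,1)
step 3: (73, 5)  from 2·(29,2) + (15,1)
…
step 7: (5327, 365)  from 1·(4787,328) + (540,37)
…
step 10: (115574, 7919)  from 1·(78825,5401) + (36749,2518)
step 11: (194399, 13320)  from 1·(115574,7919) + (78825,5401)
→ (194399, 13320).  Check: 194399²=37790971201, 213·13320²=37790971200, difference 1.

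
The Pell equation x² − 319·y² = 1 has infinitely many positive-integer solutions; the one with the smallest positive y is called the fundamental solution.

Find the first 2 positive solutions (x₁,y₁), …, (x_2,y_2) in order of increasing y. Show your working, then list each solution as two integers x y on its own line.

12901780 722361
332911854336799 18639485405160

d=319: √d = [17; 1,6,5,1,4,…,6,1,34] (ℓ=14, even), read p_13/q_13
a_0=17:  p_0=17·1+0=17,  q_0=17·0+1=1
…
a_2=6:  p_2=6·18+17=125,  q_2=6·1+1=7
…
a_4=1:  p_4=1·643+125=768,  q_4=1·36+7=43
a_5=4:  p_5=4·768+643=3715,  q_5=4·43+36=208
a_6=3:  p_6=3·3715+768=11913,  q_6=3·208+43=667
a_7=1:  p_7=1·11913+3715=15628,  q_7=1·667+208=875
a_8=3:  p_8=3·15628+11913=58797,  q_8=3·875+667=3292
a_9=4:  p_9=4·58797+15628=250816,  q_9=4·3292+875=14043
…
a_11=5:  p_11=5·309613+250816=1798881,  q_11=5·17335+14043=100718
a_12=6:  p_12=6·1798881+309613=11102899,  q_12=6·100718+17335=621643
a_13=1:  p_13=1·11102899+1798881=12901780,  q_13=1·621643+100718=722361
fundamental: x₁=12901780, y₁=722361  (since 166455927168400 − 319·521805414321 = 1)
n=2: (12901780,722361)∘(12901780,722361) = (12901780·12901780+319·722361·722361, 12901780·722361+722361·12901780) = (332911854336799,18639485405160)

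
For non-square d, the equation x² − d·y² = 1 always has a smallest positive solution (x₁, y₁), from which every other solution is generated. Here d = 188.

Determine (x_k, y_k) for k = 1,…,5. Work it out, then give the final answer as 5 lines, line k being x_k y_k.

4607 336
42448897 3095904
391124132351 28525659120
3603817713033217 262835420035776
33205576016763929087 2421765531683980944

d=188: √d = [13; 1,2,2,6,2,2,1,26] (ℓ=8, even), read p_7/q_7
k=0  a_k=13  p_k/q_k = 13/1
k=1  a_k=1  p_k/q_k = 14/1
k=2  a_k=2  p_k/q_k = 41/3
…
k=4  a_k=6  p_k/q_k = 617/45
…
k=6  a_k=2  p_k/q_k = 3277/239
k=7  a_k=1  p_k/q_k = 4607/336
(x₁, y₁) = (4607, 336);  4607² − 188·336² = 1 ✓
k=2:  x_2 = 4607·4607+188·336·336 = 42448897,  y_2 = 4607·336+336·4607 = 3095904
k=3:  x_3 = 4607·42448897+188·336·3095904 = 391124132351,  y_3 = 4607·3095904+336·42448897 = 28525659120
k=4:  x_4 = 4607·391124132351+188·336·28525659120 = 3603817713033217,  y_4 = 4607·28525659120+336·391124132351 = 262835420035776
k=5:  x_5 = 4607·3603817713033217+188·336·262835420035776 = 33205576016763929087,  y_5 = 4607·262835420035776+336·3603817713033217 = 2421765531683980944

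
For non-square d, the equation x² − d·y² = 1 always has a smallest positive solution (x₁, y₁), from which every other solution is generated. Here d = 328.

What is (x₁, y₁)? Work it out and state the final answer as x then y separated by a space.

163 9

√328 = [18; 9,36, …], period ℓ=2 (even) → k=1
a_0=18:  p_0=18·1+0=18,  q_0=18·0+1=1
a_1=9:  p_1=9·18+1=163,  q_1=9·1+0=9
fundamental: x₁=163, y₁=9  (since 26569 − 328·81 = 1)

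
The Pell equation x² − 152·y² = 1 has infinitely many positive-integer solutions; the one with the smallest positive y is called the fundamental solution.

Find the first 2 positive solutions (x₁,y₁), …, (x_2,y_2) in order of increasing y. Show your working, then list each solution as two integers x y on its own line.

√152 = [12; 3,24, …], period ℓ=2 (even) → k=1
i=0: a=12 ⇒ p=12, q=1
i=1: a=3 ⇒ p=37, q=3
→ (37, 3).  Check: 37²=1369, 152·3²=1368, difference 1.
(37+3√152)^2 = 2737 + 222√152

37 3
2737 222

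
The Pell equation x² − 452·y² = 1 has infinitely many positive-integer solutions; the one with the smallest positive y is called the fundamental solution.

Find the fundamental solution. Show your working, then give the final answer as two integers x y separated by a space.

1204353 56648

√452 = [21; 3,1,5,3,10,3,5,1,3,42, …], period ℓ=10 (even) → k=9
k=0  a_k=21  p_k/q_k = 21/1
k=1  a_k=3  p_k/q_k = 64/3
k=2  a_k=1  p_k/q_k = 85/4
k=3  a_k=5  p_k/q_k = 489/23
k=4  a_k=3  p_k/q_k = 1552/73
k=5  a_k=10  p_k/q_k = 16009/753
k=6  a_k=3  p_k/q_k = 49579/2332
k=7  a_k=5  p_k/q_k = 263904/12413
k=8  a_k=1  p_k/q_k = 313483/14745
k=9  a_k=3  p_k/q_k = 1204353/56648
→ (1204353, 56648).  Check: 1204353²=1450466148609, 452·56648²=1450466148608, difference 1.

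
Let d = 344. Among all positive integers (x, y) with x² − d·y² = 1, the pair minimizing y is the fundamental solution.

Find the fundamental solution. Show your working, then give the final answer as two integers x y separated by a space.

[18; 1,1,4,1,3,1,4,1,1,36] for √344; ℓ=10 ⇒ convergent index 9
i=0: a=18 ⇒ p=18, q=1
…
i=2: a=1 ⇒ p=37, q=2
i=3: a=4 ⇒ p=167, q=9
i=4: a=1 ⇒ p=204, q=11
…
i=7: a=4 ⇒ p=4711, q=254
i=8: a=1 ⇒ p=5694, q=307
i=9: a=1 ⇒ p=10405, q=561
→ (10405, 561).  Check: 10405²=108264025, 344·561²=108264024, difference 1.

10405 561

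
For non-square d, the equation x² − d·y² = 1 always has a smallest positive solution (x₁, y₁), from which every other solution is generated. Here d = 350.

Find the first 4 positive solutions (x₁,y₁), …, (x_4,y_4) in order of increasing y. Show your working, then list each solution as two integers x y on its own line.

[18; 1,2,2,2,1,36] for √350; ℓ=6 ⇒ convergent index 5
step 0: (18, 1)  from 18·(1,0) + (0,1)
step 1: (19, 1)  from 1·(18,1) + (1,0)
step 2: (56, 3)  from 2·(19,1) + (18,1)
step 3: (131, 7)  from 2·(56,3) + (19,1)
step 4: (318, 17)  from 2·(131,7) + (56,3)
step 5: (449, 24)  from 1·(318,17) + (131,7)
→ (449, 24).  Check: 449²=201601, 350·24²=201600, difference 1.
(x_2, y_2) = (449·449 + 350·24·24, 449·24 + 24·449) = (403201, 21552)
(x_3, y_3) = (449·403201 + 350·24·21552, 449·21552 + 24·403201) = (362074049, 19353672)
(x_4, y_4) = (449·362074049 + 350·24·19353672, 449·19353672 + 24·362074049) = (325142092801, 17379575904)

449 24
403201 21552
362074049 19353672
325142092801 17379575904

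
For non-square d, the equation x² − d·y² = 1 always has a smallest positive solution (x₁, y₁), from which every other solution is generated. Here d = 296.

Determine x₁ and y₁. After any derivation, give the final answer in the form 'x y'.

3699 215

√296 → a₀=17, period (4,1,7,1,4,34); ℓ=6 even so k=5
i=0: a=17 ⇒ p=17, q=1
…
i=4: a=1 ⇒ p=757, q=44
i=5: a=4 ⇒ p=3699, q=215
(x₁, y₁) = (3699, 215);  3699² − 296·215² = 1 ✓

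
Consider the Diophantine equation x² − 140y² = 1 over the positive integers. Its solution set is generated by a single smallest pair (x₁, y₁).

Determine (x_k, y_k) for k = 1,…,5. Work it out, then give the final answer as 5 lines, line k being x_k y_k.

71 6
10081 852
1431431 120978
203253121 17178024
28860511751 2439158430

[11; 1,4,1,22] for √140; ℓ=4 ⇒ convergent index 3
a_0=11:  p_0=11·1+0=11,  q_0=11·0+1=1
…
a_2=4:  p_2=4·12+11=59,  q_2=4·1+1=5
a_3=1:  p_3=1·59+12=71,  q_3=1·5+1=6
→ (71, 6).  Check: 71²=5041, 140·6²=5040, difference 1.
(x_2, y_2) = (71·71 + 140·6·6, 71·6 + 6·71) = (10081, 852)
(x_3, y_3) = (71·10081 + 140·6·852, 71·852 + 6·10081) = (1431431, 120978)
(x_4, y_4) = (71·1431431 + 140·6·120978, 71·120978 + 6·1431431) = (203253121, 17178024)
(x_5, y_5) = (71·203253121 + 140·6·17178024, 71·17178024 + 6·203253121) = (28860511751, 2439158430)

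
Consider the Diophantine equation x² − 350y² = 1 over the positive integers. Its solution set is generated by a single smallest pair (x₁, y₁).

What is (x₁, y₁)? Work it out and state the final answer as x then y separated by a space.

449 24

√350 → a₀=18, period (1,2,2,2,1,36); ℓ=6 even so k=5
step 0: (18, 1)  from 18·(1,0) + (0,1)
…
step 2: (56, 3)  from 2·(19,1) + (18,1)
step 3: (131, 7)  from 2·(56,3) + (19,1)
step 4: (318, 17)  from 2·(131,7) + (56,3)
step 5: (449, 24)  from 1·(318,17) + (131,7)
fundamental: x₁=449, y₁=24  (since 201601 − 350·576 = 1)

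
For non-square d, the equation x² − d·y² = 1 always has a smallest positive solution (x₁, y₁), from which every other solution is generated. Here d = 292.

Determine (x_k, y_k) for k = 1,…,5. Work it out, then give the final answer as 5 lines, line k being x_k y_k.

√292 → a₀=17, period (11,2,1,3,8,3,1,2,11,34); ℓ=10 even so k=9
step 0: (17, 1)  from 17·(1,0) + (0,1)
step 1: (188, 11)  from 11·(17,1) + (1,0)
…
step 5: (17669, 1034)  from 8·(2136,125) + (581,34)
…
step 8: (200767, 11749)  from 2·(72812,4261) + (55143,3227)
step 9: (2281249, 133500)  from 11·(200767,11749) + (72812,4261)
(x₁, y₁) = (2281249, 133500);  2281249² − 292·133500² = 1 ✓
(2281249+133500√292)^2 = 10408194000001 + 609093483000√292
(2281249+133500√292)^3 = 47487364308614281249 + 2778987798000400500√292
(2281249+133500√292)^4 = 216661004683313632776000001 + 12679126270400622186966000√292
(2281249+133500√292)^5 = 988515400545561595548925838281249 + 57848488250447518938990000667500√292

2281249 133500
10408194000001 609093483000
47487364308614281249 2778987798000400500
216661004683313632776000001 12679126270400622186966000
988515400545561595548925838281249 57848488250447518938990000667500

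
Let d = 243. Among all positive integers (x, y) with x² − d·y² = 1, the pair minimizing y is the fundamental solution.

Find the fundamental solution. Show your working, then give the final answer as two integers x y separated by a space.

√243 = [15; 1,1,2,3,15,3,2,1,1,30, …], period ℓ=10 (even) → k=9
k=0  a_k=15  p_k/q_k = 15/1
k=1  a_k=1  p_k/q_k = 16/1
k=2  a_k=1  p_k/q_k = 31/2
k=3  a_k=2  p_k/q_k = 78/5
k=4  a_k=3  p_k/q_k = 265/17
k=5  a_k=15  p_k/q_k = 4053/260
k=6  a_k=3  p_k/q_k = 12424/797
k=7  a_k=2  p_k/q_k = 28901/1854
k=8  a_k=1  p_k/q_k = 41325/2651
k=9  a_k=1  p_k/q_k = 70226/4505
→ (70226, 4505).  Check: 70226²=4931691076, 243·4505²=4931691075, difference 1.

70226 4505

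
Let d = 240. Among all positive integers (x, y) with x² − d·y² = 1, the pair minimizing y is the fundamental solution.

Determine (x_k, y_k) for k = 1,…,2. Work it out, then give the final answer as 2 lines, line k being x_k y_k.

31 2
1921 124

[15; 2,30] for √240; ℓ=2 ⇒ convergent index 1
k=0  a_k=15  p_k/q_k = 15/1
k=1  a_k=2  p_k/q_k = 31/2
(x₁, y₁) = (31, 2);  31² − 240·2² = 1 ✓
n=2: (31,2)∘(31,2) = (31·31+240·2·2, 31·2+2·31) = (1921,124)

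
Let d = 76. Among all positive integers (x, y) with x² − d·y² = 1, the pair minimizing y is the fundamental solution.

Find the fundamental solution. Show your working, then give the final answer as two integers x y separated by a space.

[8; 1,2,1,1,5,4,5,1,1,2,1,16] for √76; ℓ=12 ⇒ convergent index 11
a_0=8:  p_0=8·1+0=8,  q_0=8·0+1=1
a_1=1:  p_1=1·8+1=9,  q_1=1·1+0=1
a_2=2:  p_2=2·9+8=26,  q_2=2·1+1=3
a_3=1:  p_3=1·26+9=35,  q_3=1·3+1=4
a_4=1:  p_4=1·35+26=61,  q_4=1·4+3=7
a_5=5:  p_5=5·61+35=340,  q_5=5·7+4=39
a_6=4:  p_6=4·340+61=1421,  q_6=4·39+7=163
a_7=5:  p_7=5·1421+340=7445,  q_7=5·163+39=854
…
a_10=2:  p_10=2·16311+8866=41488,  q_10=2·1871+1017=4759
a_11=1:  p_11=1·41488+16311=57799,  q_11=1·4759+1871=6630
→ (57799, 6630).  Check: 57799²=3340724401, 76·6630²=3340724400, difference 1.

57799 6630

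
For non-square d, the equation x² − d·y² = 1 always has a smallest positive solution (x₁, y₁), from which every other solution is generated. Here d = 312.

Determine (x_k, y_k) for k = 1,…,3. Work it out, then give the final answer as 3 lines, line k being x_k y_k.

53 3
5617 318
595349 33705

√312 = [17; 1,1,1,34, …], period ℓ=4 (even) → k=3
a_0=17:  p_0=17·1+0=17,  q_0=17·0+1=1
a_1=1:  p_1=1·17+1=18,  q_1=1·1+0=1
a_2=1:  p_2=1·18+17=35,  q_2=1·1+1=2
a_3=1:  p_3=1·35+18=53,  q_3=1·2+1=3
→ (53, 3).  Check: 53²=2809, 312·3²=2808, difference 1.
(x_2, y_2) = (53·53 + 312·3·3, 53·3 + 3·53) = (5617, 318)
(x_3, y_3) = (53·5617 + 312·3·318, 53·318 + 3·5617) = (595349, 33705)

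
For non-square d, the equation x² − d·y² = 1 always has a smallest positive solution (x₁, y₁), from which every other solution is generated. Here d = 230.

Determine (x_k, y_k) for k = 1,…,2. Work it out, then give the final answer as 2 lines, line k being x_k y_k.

91 6
16561 1092

√230 = [15; 6,30, …], period ℓ=2 (even) → k=1
step 0: (15, 1)  from 15·(1,0) + (0,1)
step 1: (91, 6)  from 6·(15,1) + (1,0)
fundamental: x₁=91, y₁=6  (since 8281 − 230·36 = 1)
n=2: (91,6)∘(91,6) = (91·91+230·6·6, 91·6+6·91) = (16561,1092)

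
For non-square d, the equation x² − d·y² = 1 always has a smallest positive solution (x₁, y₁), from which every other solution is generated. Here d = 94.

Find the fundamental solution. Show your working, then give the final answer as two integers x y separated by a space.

[9; 1,2,3,1,1,…,2,1,18] for √94; ℓ=16 ⇒ convergent index 15
k=0  a_k=9  p_k/q_k = 9/1
k=1  a_k=1  p_k/q_k = 10/1
k=2  a_k=2  p_k/q_k = 29/3
k=3  a_k=3  p_k/q_k = 97/10
…
k=5  a_k=1  p_k/q_k = 223/23
k=6  a_k=5  p_k/q_k = 1241/128
…
k=8  a_k=8  p_k/q_k = 12953/1336
k=9  a_k=1  p_k/q_k = 14417/1487
k=10  a_k=5  p_k/q_k = 85038/8771
k=11  a_k=1  p_k/q_k = 99455/10258
k=12  a_k=1  p_k/q_k = 184493/19029
k=13  a_k=3  p_k/q_k = 652934/67345
k=14  a_k=2  p_k/q_k = 1490361/153719
k=15  a_k=1  p_k/q_k = 2143295/221064
(x₁, y₁) = (2143295, 221064);  2143295² − 94·221064² = 1 ✓

2143295 221064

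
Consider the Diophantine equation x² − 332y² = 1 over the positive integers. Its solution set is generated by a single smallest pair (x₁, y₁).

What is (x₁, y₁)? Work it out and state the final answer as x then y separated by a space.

13447 738

[18; 4,1,1,8,1,1,4,36] for √332; ℓ=8 ⇒ convergent index 7
step 0: (18, 1)  from 18·(1,0) + (0,1)
step 1: (73, 4)  from 4·(18,1) + (1,0)
step 2: (91, 5)  from 1·(73,4) + (18,1)
step 3: (164, 9)  from 1·(91,5) + (73,4)
step 4: (1403, 77)  from 8·(164,9) + (91,5)
step 5: (1567, 86)  from 1·(1403,77) + (164,9)
step 6: (2970, 163)  from 1·(1567,86) + (1403,77)
step 7: (13447, 738)  from 4·(2970,163) + (1567,86)
(x₁, y₁) = (13447, 738);  13447² − 332·738² = 1 ✓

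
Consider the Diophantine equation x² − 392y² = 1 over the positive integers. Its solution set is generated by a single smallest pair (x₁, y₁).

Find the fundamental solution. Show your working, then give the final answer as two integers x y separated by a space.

99 5

d=392: √d = [19; 1,3,1,38] (ℓ=4, even), read p_3/q_3
k=0  a_k=19  p_k/q_k = 19/1
…
k=2  a_k=3  p_k/q_k = 79/4
k=3  a_k=1  p_k/q_k = 99/5
fundamental: x₁=99, y₁=5  (since 9801 − 392·25 = 1)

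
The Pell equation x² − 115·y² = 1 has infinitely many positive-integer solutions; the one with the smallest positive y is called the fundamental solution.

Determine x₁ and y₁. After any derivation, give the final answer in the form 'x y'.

1126 105

√115 = [10; 1,2,1,1,1,1,1,2,1,20, …], period ℓ=10 (even) → k=9
step 0: (10, 1)  from 10·(1,0) + (0,1)
step 1: (11, 1)  from 1·(10,1) + (1,0)
step 2: (32, 3)  from 2·(11,1) + (10,1)
…
step 4: (75, 7)  from 1·(43,4) + (32,3)
step 5: (118, 11)  from 1·(75,7) + (43,4)
…
step 8: (815, 76)  from 2·(311,29) + (193,18)
step 9: (1126, 105)  from 1·(815,76) + (311,29)
(x₁, y₁) = (1126, 105);  1126² − 115·105² = 1 ✓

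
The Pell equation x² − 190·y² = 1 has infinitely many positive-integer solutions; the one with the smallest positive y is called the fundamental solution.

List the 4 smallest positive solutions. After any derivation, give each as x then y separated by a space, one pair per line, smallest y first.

52021 3774
5412368881 392654508
563113683064981 40852560317562
58587473808034384321 4250382080167131096

d=190: √d = [13; 1,3,1,1,1,…,3,1,26] (ℓ=14, even), read p_13/q_13
a_0=13:  p_0=13·1+0=13,  q_0=13·0+1=1
a_1=1:  p_1=1·13+1=14,  q_1=1·1+0=1
a_2=3:  p_2=3·14+13=55,  q_2=3·1+1=4
a_3=1:  p_3=1·55+14=69,  q_3=1·4+1=5
a_4=1:  p_4=1·69+55=124,  q_4=1·5+4=9
…
a_6=2:  p_6=2·193+124=510,  q_6=2·14+9=37
…
a_8=2:  p_8=2·1213+510=2936,  q_8=2·88+37=213
a_9=1:  p_9=1·2936+1213=4149,  q_9=1·213+88=301
a_10=1:  p_10=1·4149+2936=7085,  q_10=1·301+213=514
a_11=1:  p_11=1·7085+4149=11234,  q_11=1·514+301=815
a_12=3:  p_12=3·11234+7085=40787,  q_12=3·815+514=2959
a_13=1:  p_13=1·40787+11234=52021,  q_13=1·2959+815=3774
(x₁, y₁) = (52021, 3774);  52021² − 190·3774² = 1 ✓
(x_2, y_2) = (52021·52021 + 190·3774·3774, 52021·3774 + 3774·52021) = (5412368881, 392654508)
(x_3, y_3) = (52021·5412368881 + 190·3774·392654508, 52021·392654508 + 3774·5412368881) = (563113683064981, 40852560317562)
(x_4, y_4) = (52021·563113683064981 + 190·3774·40852560317562, 52021·40852560317562 + 3774·563113683064981) = (58587473808034384321, 4250382080167131096)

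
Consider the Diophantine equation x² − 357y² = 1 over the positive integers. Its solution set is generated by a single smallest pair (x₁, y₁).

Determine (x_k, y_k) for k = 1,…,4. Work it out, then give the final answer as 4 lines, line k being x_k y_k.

√357 = [18; 1,8,2,8,1,36, …], period ℓ=6 (even) → k=5
a_0=18:  p_0=18·1+0=18,  q_0=18·0+1=1
a_1=1:  p_1=1·18+1=19,  q_1=1·1+0=1
a_2=8:  p_2=8·19+18=170,  q_2=8·1+1=9
a_3=2:  p_3=2·170+19=359,  q_3=2·9+1=19
a_4=8:  p_4=8·359+170=3042,  q_4=8·19+9=161
a_5=1:  p_5=1·3042+359=3401,  q_5=1·161+19=180
fundamental: x₁=3401, y₁=180  (since 11566801 − 357·32400 = 1)
(3401+180√357)^2 = 23133601 + 1224360√357
(3401+180√357)^3 = 157354750601 + 8328096540√357
(3401+180√357)^4 = 1070326990454401 + 56647711440720√357

3401 180
23133601 1224360
157354750601 8328096540
1070326990454401 56647711440720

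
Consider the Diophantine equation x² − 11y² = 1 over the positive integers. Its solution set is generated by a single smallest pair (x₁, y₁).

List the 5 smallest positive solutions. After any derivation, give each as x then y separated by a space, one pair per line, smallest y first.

√11 = [3; 3,6, …], period ℓ=2 (even) → k=1
i=0: a=3 ⇒ p=3, q=1
i=1: a=3 ⇒ p=10, q=3
fundamental: x₁=10, y₁=3  (since 100 − 11·9 = 1)
(10+3√11)^2 = 199 + 60√11
(10+3√11)^3 = 3970 + 1197√11
(10+3√11)^4 = 79201 + 23880√11
(10+3√11)^5 = 1580050 + 476403√11

10 3
199 60
3970 1197
79201 23880
1580050 476403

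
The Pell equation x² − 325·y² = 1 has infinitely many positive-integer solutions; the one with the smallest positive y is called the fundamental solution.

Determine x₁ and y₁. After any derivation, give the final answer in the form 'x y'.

√325 → a₀=18, period (36); ℓ=1 odd so k=1
step 0: (18, 1)  from 18·(1,0) + (0,1)
step 1: (649, 36)  from 36·(18,1) + (1,0)
(x₁, y₁) = (649, 36);  649² − 325·36² = 1 ✓

649 36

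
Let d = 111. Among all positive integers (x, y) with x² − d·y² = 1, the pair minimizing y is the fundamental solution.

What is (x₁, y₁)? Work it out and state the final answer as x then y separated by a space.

295 28

√111 = [10; 1,1,6,1,1,20, …], period ℓ=6 (even) → k=5
step 0: (10, 1)  from 10·(1,0) + (0,1)
…
step 2: (21, 2)  from 1·(11,1) + (10,1)
…
step 4: (158, 15)  from 1·(137,13) + (21,2)
step 5: (295, 28)  from 1·(158,15) + (137,13)
→ (295, 28).  Check: 295²=87025, 111·28²=87024, difference 1.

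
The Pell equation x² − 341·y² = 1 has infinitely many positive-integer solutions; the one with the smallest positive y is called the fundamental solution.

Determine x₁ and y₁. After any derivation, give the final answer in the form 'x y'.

√341 = [18; 2,6,1,8,2,…,6,2,36, …], period ℓ=14 (even) → k=13
step 0: (18, 1)  from 18·(1,0) + (0,1)
…
step 2: (240, 13)  from 6·(37,2) + (18,1)
…
step 6: (7645, 414)  from 1·(5189,281) + (2456,133)
…
step 9: (76727, 4155)  from 2·(28124,1523) + (20479,1109)
…
step 11: (718667, 38918)  from 1·(641940,34763) + (76727,4155)
step 12: (4953942, 268271)  from 6·(718667,38918) + (641940,34763)
step 13: (10626551, 575460)  from 2·(4953942,268271) + (718667,38918)
→ (10626551, 575460).  Check: 10626551²=112923586155601, 341·575460²=112923586155600, difference 1.

10626551 575460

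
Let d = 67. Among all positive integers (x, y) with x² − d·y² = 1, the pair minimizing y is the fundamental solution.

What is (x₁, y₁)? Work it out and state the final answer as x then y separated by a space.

d=67: √d = [8; 5,2,1,1,7,1,1,2,5,16] (ℓ=10, even), read p_9/q_9
step 0: (8, 1)  from 8·(1,0) + (0,1)
…
step 6: (1899, 232)  from 1·(1678,205) + (221,27)
…
step 8: (9053, 1106)  from 2·(3577,437) + (1899,232)
step 9: (48842, 5967)  from 5·(9053,1106) + (3577,437)
→ (48842, 5967).  Check: 48842²=2385540964, 67·5967²=2385540963, difference 1.

48842 5967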